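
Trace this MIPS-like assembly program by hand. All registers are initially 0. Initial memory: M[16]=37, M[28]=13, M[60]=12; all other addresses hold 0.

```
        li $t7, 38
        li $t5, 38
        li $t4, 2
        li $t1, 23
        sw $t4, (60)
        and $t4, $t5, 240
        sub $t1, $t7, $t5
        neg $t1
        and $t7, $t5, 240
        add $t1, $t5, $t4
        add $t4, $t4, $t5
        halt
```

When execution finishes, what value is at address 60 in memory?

after li $t7, 38: $t7=38
after li $t5, 38: $t5=38
after li $t4, 2: $t4=2
after li $t1, 23: $t1=23
sw $t4, (60) → M[60]=2
after and $t4, $t5, 240: $t4=38&240=32
after sub $t1, $t7, $t5: $t1=38-38=0
after neg $t1: $t1=-(0)=0
after and $t7, $t5, 240: $t7=38&240=32
after add $t1, $t5, $t4: $t1=38+32=70
after add $t4, $t4, $t5: $t4=32+38=70
halt.

2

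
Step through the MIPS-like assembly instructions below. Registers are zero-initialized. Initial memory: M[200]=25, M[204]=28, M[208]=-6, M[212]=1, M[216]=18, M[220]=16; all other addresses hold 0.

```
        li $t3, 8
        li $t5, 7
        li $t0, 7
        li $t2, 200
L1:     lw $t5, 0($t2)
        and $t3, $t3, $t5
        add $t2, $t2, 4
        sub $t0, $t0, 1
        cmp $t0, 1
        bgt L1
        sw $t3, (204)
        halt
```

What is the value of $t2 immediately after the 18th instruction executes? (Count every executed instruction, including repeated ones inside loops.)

after li $t3, 8: $t3=8
after li $t5, 7: $t5=7
after li $t0, 7: $t0=7
after li $t2, 200: $t2=200
after lw $t5, 0($t2): $t5=M[200]=25
after and $t3, $t3, $t5: $t3=8&25=8
after add $t2, $t2, 4: $t2=200+4=204
after sub $t0, $t0, 1: $t0=7-1=6
cmp $t0, 1  (cmp 6,1)
bgt L1: taken
after lw $t5, 0($t2): $t5=M[204]=28
after and $t3, $t3, $t5: $t3=8&28=8
after add $t2, $t2, 4: $t2=204+4=208
after sub $t0, $t0, 1: $t0=6-1=5
cmp $t0, 1  (cmp 5,1)
bgt L1: taken
after lw $t5, 0($t2): $t5=M[208]=-6
after and $t3, $t3, $t5: $t3=8&(-6)=8
After step 18: $t2 = 208.

208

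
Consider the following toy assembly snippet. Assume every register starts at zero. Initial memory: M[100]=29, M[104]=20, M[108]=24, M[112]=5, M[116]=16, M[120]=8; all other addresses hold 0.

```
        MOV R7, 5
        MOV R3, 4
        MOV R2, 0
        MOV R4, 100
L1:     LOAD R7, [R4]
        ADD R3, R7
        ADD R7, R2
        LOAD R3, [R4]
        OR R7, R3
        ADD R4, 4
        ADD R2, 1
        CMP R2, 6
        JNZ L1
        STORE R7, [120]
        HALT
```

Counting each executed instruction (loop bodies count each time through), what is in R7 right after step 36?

after MOV R7, 5: R7=5
after MOV R3, 4: R3=4
after MOV R2, 0: R2=0
after MOV R4, 100: R4=100
after LOAD R7, [R4]: R7=M[100]=29
after ADD R3, R7: R3=4+29=33
after ADD R7, R2: R7=29+0=29
after LOAD R3, [R4]: R3=M[100]=29
after OR R7, R3: R7=29|29=29
after ADD R4, 4: R4=100+4=104
after ADD R2, 1: R2=0+1=1
CMP R2, 6  (cmp 1,6)
JNZ L1: taken
after LOAD R7, [R4]: R7=M[104]=20
after ADD R3, R7: R3=29+20=49
after ADD R7, R2: R7=20+1=21
after LOAD R3, [R4]: R3=M[104]=20
after OR R7, R3: R7=21|20=21
after ADD R4, 4: R4=104+4=108
after ADD R2, 1: R2=1+1=2
CMP R2, 6  (cmp 2,6)
JNZ L1: taken
after LOAD R7, [R4]: R7=M[108]=24
after ADD R3, R7: R3=20+24=44
after ADD R7, R2: R7=24+2=26
after LOAD R3, [R4]: R3=M[108]=24
after OR R7, R3: R7=26|24=26
after ADD R4, 4: R4=108+4=112
after ADD R2, 1: R2=2+1=3
CMP R2, 6  (cmp 3,6)
JNZ L1: taken
after LOAD R7, [R4]: R7=M[112]=5
after ADD R3, R7: R3=24+5=29
after ADD R7, R2: R7=5+3=8
after LOAD R3, [R4]: R3=M[112]=5
after OR R7, R3: R7=8|5=13
After step 36: R7 = 13.

13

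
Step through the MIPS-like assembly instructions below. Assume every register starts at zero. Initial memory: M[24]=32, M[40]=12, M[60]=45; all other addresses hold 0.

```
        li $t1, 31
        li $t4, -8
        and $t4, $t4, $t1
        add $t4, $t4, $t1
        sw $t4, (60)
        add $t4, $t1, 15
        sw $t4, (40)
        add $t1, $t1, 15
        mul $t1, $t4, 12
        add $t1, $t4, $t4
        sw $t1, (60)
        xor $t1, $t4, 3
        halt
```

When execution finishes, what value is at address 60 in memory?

$t1=31
$t4=-8
$t4=(-8)&31=24
$t4=24+31=55
sw $t4, (60) → M[60]=55
$t4=31+15=46
sw $t4, (40) → M[40]=46
$t1=31+15=46
$t1=46*12=552
$t1=46+46=92
sw $t1, (60) → M[60]=92
$t1=46^3=45
halt.

92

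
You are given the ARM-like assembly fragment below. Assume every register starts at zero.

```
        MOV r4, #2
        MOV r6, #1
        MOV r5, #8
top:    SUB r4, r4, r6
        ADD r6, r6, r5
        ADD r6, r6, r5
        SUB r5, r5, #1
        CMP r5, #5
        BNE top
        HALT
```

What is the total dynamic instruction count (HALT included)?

after MOV r4, #2: r4=2
after MOV r6, #1: r6=1
after MOV r5, #8: r5=8
after SUB r4, r4, r6: r4=2-1=1
after ADD r6, r6, r5: r6=1+8=9
after ADD r6, r6, r5: r6=9+8=17
after SUB r5, r5, #1: r5=8-1=7
CMP r5, #5  (cmp 7,5)
BNE top: taken
after SUB r4, r4, r6: r4=1-17=-16
after ADD r6, r6, r5: r6=17+7=24
after ADD r6, r6, r5: r6=24+7=31
after SUB r5, r5, #1: r5=7-1=6
CMP r5, #5  (cmp 6,5)
BNE top: taken
after SUB r4, r4, r6: r4=(-16)-31=-47
after ADD r6, r6, r5: r6=31+6=37
after ADD r6, r6, r5: r6=37+6=43
after SUB r5, r5, #1: r5=6-1=5
CMP r5, #5  (cmp 5,5)
BNE top: not taken
halt.
Total executed instructions: 22.

22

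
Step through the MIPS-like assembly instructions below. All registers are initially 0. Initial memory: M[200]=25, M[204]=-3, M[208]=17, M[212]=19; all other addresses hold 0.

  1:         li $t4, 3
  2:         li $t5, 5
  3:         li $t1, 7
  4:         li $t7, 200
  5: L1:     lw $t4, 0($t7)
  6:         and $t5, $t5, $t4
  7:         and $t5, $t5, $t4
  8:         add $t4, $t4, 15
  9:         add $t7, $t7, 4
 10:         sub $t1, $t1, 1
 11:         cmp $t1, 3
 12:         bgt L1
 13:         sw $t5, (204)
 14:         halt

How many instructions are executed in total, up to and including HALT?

38

$t4=3
$t5=5
$t1=7
$t7=200
$t4=M[200]=25
$t5=5&25=1
$t5=1&25=1
$t4=25+15=40
$t7=200+4=204
$t1=7-1=6
cmp $t1, 3  (cmp 6,3)
bgt L1: taken
$t4=M[204]=-3
$t5=1&(-3)=1
$t5=1&(-3)=1
$t4=(-3)+15=12
$t7=204+4=208
$t1=6-1=5
cmp $t1, 3  (cmp 5,3)
bgt L1: taken
$t4=M[208]=17
$t5=1&17=1
$t5=1&17=1
$t4=17+15=32
$t7=208+4=212
$t1=5-1=4
cmp $t1, 3  (cmp 4,3)
bgt L1: taken
$t4=M[212]=19
$t5=1&19=1
$t5=1&19=1
$t4=19+15=34
$t7=212+4=216
$t1=4-1=3
cmp $t1, 3  (cmp 3,3)
bgt L1: not taken
sw $t5, (204) → M[204]=1
halt.
Total executed instructions: 38.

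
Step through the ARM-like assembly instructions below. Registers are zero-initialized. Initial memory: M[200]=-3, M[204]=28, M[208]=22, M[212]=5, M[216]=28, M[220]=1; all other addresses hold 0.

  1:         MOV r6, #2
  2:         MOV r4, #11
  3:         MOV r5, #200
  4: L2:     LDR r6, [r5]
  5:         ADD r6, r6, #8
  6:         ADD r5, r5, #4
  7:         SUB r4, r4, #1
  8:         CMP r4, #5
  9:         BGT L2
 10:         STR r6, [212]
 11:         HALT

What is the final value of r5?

224

r6=2
r4=11
r5=200
r6=M[200]=-3
r6=(-3)+8=5
r5=200+4=204
r4=11-1=10
CMP r4, #5  (cmp 10,5)
BGT L2: taken
r6=M[204]=28
r6=28+8=36
r5=204+4=208
r4=10-1=9
CMP r4, #5  (cmp 9,5)
BGT L2: taken
r6=M[208]=22
r6=22+8=30
r5=208+4=212
r4=9-1=8
CMP r4, #5  (cmp 8,5)
BGT L2: taken
r6=M[212]=5
r6=5+8=13
r5=212+4=216
r4=8-1=7
CMP r4, #5  (cmp 7,5)
BGT L2: taken
r6=M[216]=28
r6=28+8=36
r5=216+4=220
r4=7-1=6
CMP r4, #5  (cmp 6,5)
BGT L2: taken
r6=M[220]=1
r6=1+8=9
r5=220+4=224
r4=6-1=5
CMP r4, #5  (cmp 5,5)
BGT L2: not taken
STR r6, [212] → M[212]=9
halt.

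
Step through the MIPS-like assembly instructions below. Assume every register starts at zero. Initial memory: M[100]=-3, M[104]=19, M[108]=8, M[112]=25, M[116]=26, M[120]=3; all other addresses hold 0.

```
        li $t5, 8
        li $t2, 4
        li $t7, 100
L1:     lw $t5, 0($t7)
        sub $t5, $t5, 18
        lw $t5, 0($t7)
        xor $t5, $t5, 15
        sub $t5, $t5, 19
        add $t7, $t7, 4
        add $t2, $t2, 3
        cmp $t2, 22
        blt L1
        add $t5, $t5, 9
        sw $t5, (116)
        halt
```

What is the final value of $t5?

$t5=8
$t2=4
$t7=100
$t5=M[100]=-3
$t5=(-3)-18=-21
$t5=M[100]=-3
$t5=(-3)^15=-14
$t5=(-14)-19=-33
$t7=100+4=104
$t2=4+3=7
cmp $t2, 22  (cmp 7,22)
blt L1: taken
$t5=M[104]=19
$t5=19-18=1
$t5=M[104]=19
$t5=19^15=28
$t5=28-19=9
$t7=104+4=108
$t2=7+3=10
cmp $t2, 22  (cmp 10,22)
blt L1: taken
$t5=M[108]=8
$t5=8-18=-10
$t5=M[108]=8
$t5=8^15=7
$t5=7-19=-12
$t7=108+4=112
$t2=10+3=13
cmp $t2, 22  (cmp 13,22)
blt L1: taken
$t5=M[112]=25
$t5=25-18=7
$t5=M[112]=25
$t5=25^15=22
$t5=22-19=3
$t7=112+4=116
$t2=13+3=16
cmp $t2, 22  (cmp 16,22)
blt L1: taken
$t5=M[116]=26
$t5=26-18=8
$t5=M[116]=26
$t5=26^15=21
$t5=21-19=2
$t7=116+4=120
$t2=16+3=19
cmp $t2, 22  (cmp 19,22)
blt L1: taken
$t5=M[120]=3
$t5=3-18=-15
$t5=M[120]=3
$t5=3^15=12
$t5=12-19=-7
$t7=120+4=124
$t2=19+3=22
cmp $t2, 22  (cmp 22,22)
blt L1: not taken
$t5=(-7)+9=2
sw $t5, (116) → M[116]=2
halt.

2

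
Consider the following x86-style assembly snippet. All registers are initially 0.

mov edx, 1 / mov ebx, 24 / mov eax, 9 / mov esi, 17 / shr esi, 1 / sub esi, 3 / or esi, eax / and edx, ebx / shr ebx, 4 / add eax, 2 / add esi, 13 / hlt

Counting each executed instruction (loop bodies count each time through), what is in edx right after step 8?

0

after mov edx, 1: edx=1
after mov ebx, 24: ebx=24
after mov eax, 9: eax=9
after mov esi, 17: esi=17
after shr esi, 1: esi=17>>1=8
after sub esi, 3: esi=8-3=5
after or esi, eax: esi=5|9=13
after and edx, ebx: edx=1&24=0
After step 8: edx = 0.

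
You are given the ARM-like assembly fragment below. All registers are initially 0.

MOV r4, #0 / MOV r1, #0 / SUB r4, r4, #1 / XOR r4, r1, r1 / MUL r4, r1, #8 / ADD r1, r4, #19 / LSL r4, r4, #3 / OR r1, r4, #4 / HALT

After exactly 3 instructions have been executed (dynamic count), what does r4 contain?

-1

after MOV r4, #0: r4=0
after MOV r1, #0: r1=0
after SUB r4, r4, #1: r4=0-1=-1
After step 3: r4 = -1.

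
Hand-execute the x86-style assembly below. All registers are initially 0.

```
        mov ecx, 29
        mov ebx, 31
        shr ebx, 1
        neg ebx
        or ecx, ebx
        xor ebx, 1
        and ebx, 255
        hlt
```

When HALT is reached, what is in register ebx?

240

after mov ecx, 29: ecx=29
after mov ebx, 31: ebx=31
after shr ebx, 1: ebx=31>>1=15
after neg ebx: ebx=-(15)=-15
after or ecx, ebx: ecx=29|(-15)=-3
after xor ebx, 1: ebx=(-15)^1=-16
after and ebx, 255: ebx=(-16)&255=240
halt.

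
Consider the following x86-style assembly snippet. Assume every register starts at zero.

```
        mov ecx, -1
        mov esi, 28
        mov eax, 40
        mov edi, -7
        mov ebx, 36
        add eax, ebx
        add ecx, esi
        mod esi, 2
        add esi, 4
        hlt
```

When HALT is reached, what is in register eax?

ecx=-1
esi=28
eax=40
edi=-7
ebx=36
eax=40+36=76
ecx=(-1)+28=27
esi=28%2=0
esi=0+4=4
halt.

76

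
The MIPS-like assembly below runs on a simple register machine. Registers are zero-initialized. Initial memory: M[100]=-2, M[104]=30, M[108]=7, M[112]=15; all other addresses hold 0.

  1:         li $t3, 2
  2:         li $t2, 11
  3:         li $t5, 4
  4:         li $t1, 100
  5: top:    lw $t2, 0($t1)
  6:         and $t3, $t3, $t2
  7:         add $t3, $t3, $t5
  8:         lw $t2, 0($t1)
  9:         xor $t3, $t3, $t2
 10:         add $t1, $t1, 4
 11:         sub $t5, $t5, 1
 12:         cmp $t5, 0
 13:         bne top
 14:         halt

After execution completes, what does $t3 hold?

14

$t3=2
$t2=11
$t5=4
$t1=100
$t2=M[100]=-2
$t3=2&(-2)=2
$t3=2+4=6
$t2=M[100]=-2
$t3=6^(-2)=-8
$t1=100+4=104
$t5=4-1=3
cmp $t5, 0  (cmp 3,0)
bne top: taken
$t2=M[104]=30
$t3=(-8)&30=24
$t3=24+3=27
$t2=M[104]=30
$t3=27^30=5
$t1=104+4=108
$t5=3-1=2
cmp $t5, 0  (cmp 2,0)
bne top: taken
$t2=M[108]=7
$t3=5&7=5
$t3=5+2=7
$t2=M[108]=7
$t3=7^7=0
$t1=108+4=112
$t5=2-1=1
cmp $t5, 0  (cmp 1,0)
bne top: taken
$t2=M[112]=15
$t3=0&15=0
$t3=0+1=1
$t2=M[112]=15
$t3=1^15=14
$t1=112+4=116
$t5=1-1=0
cmp $t5, 0  (cmp 0,0)
bne top: not taken
halt.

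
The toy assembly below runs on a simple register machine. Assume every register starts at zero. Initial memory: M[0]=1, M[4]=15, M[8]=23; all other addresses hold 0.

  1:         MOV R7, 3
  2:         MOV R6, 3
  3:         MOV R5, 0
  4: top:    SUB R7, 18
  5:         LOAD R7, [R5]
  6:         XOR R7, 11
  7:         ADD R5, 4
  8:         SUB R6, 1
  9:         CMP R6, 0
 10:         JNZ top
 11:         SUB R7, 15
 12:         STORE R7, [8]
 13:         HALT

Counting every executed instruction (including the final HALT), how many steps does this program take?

27

after MOV R7, 3: R7=3
after MOV R6, 3: R6=3
after MOV R5, 0: R5=0
after SUB R7, 18: R7=3-18=-15
after LOAD R7, [R5]: R7=M[0]=1
after XOR R7, 11: R7=1^11=10
after ADD R5, 4: R5=0+4=4
after SUB R6, 1: R6=3-1=2
CMP R6, 0  (cmp 2,0)
JNZ top: taken
after SUB R7, 18: R7=10-18=-8
after LOAD R7, [R5]: R7=M[4]=15
after XOR R7, 11: R7=15^11=4
after ADD R5, 4: R5=4+4=8
after SUB R6, 1: R6=2-1=1
CMP R6, 0  (cmp 1,0)
JNZ top: taken
after SUB R7, 18: R7=4-18=-14
after LOAD R7, [R5]: R7=M[8]=23
after XOR R7, 11: R7=23^11=28
after ADD R5, 4: R5=8+4=12
after SUB R6, 1: R6=1-1=0
CMP R6, 0  (cmp 0,0)
JNZ top: not taken
after SUB R7, 15: R7=28-15=13
STORE R7, [8] → M[8]=13
halt.
Total executed instructions: 27.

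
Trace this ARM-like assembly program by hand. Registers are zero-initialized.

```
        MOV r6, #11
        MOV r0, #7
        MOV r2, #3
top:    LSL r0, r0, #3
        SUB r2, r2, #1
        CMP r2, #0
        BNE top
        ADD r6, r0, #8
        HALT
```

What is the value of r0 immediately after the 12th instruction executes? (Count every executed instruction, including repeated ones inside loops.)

after MOV r6, #11: r6=11
after MOV r0, #7: r0=7
after MOV r2, #3: r2=3
after LSL r0, r0, #3: r0=7<<3=56
after SUB r2, r2, #1: r2=3-1=2
CMP r2, #0  (cmp 2,0)
BNE top: taken
after LSL r0, r0, #3: r0=56<<3=448
after SUB r2, r2, #1: r2=2-1=1
CMP r2, #0  (cmp 1,0)
BNE top: taken
after LSL r0, r0, #3: r0=448<<3=3584
After step 12: r0 = 3584.

3584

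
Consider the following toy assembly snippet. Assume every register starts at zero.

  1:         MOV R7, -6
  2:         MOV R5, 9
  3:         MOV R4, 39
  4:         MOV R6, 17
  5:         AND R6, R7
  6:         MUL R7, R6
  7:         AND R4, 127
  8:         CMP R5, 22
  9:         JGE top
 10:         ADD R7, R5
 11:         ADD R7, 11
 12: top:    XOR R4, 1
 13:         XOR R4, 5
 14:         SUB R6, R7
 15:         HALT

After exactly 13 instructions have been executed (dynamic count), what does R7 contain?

-76

R7=-6
R5=9
R4=39
R6=17
R6=17&(-6)=16
R7=(-6)*16=-96
R4=39&127=39
CMP R5, 22  (cmp 9,22)
JGE top: not taken
R7=(-96)+9=-87
R7=(-87)+11=-76
R4=39^1=38
R4=38^5=35
After step 13: R7 = -76.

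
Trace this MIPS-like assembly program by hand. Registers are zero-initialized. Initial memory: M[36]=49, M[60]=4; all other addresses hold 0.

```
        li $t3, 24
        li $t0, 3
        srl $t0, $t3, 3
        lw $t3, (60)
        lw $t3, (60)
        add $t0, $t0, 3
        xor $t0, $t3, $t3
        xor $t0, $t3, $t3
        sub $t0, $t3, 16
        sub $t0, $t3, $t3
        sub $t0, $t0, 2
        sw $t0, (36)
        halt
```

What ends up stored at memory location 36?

-2

$t3=24
$t0=3
$t0=24>>3=3
$t3=M[60]=4
$t3=M[60]=4
$t0=3+3=6
$t0=4^4=0
$t0=4^4=0
$t0=4-16=-12
$t0=4-4=0
$t0=0-2=-2
sw $t0, (36) → M[36]=-2
halt.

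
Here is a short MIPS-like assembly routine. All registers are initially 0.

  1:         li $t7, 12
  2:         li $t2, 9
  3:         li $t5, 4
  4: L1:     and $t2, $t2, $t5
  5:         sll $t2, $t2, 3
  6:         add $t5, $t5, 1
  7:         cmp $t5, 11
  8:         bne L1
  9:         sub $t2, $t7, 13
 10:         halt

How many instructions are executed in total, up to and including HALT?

40

after li $t7, 12: $t7=12
after li $t2, 9: $t2=9
after li $t5, 4: $t5=4
after and $t2, $t2, $t5: $t2=9&4=0
after sll $t2, $t2, 3: $t2=0<<3=0
after add $t5, $t5, 1: $t5=4+1=5
cmp $t5, 11  (cmp 5,11)
bne L1: taken
after and $t2, $t2, $t5: $t2=0&5=0
after sll $t2, $t2, 3: $t2=0<<3=0
after add $t5, $t5, 1: $t5=5+1=6
cmp $t5, 11  (cmp 6,11)
bne L1: taken
after and $t2, $t2, $t5: $t2=0&6=0
after sll $t2, $t2, 3: $t2=0<<3=0
after add $t5, $t5, 1: $t5=6+1=7
cmp $t5, 11  (cmp 7,11)
bne L1: taken
after and $t2, $t2, $t5: $t2=0&7=0
after sll $t2, $t2, 3: $t2=0<<3=0
after add $t5, $t5, 1: $t5=7+1=8
cmp $t5, 11  (cmp 8,11)
bne L1: taken
after and $t2, $t2, $t5: $t2=0&8=0
after sll $t2, $t2, 3: $t2=0<<3=0
after add $t5, $t5, 1: $t5=8+1=9
cmp $t5, 11  (cmp 9,11)
bne L1: taken
after and $t2, $t2, $t5: $t2=0&9=0
after sll $t2, $t2, 3: $t2=0<<3=0
after add $t5, $t5, 1: $t5=9+1=10
cmp $t5, 11  (cmp 10,11)
bne L1: taken
after and $t2, $t2, $t5: $t2=0&10=0
after sll $t2, $t2, 3: $t2=0<<3=0
after add $t5, $t5, 1: $t5=10+1=11
cmp $t5, 11  (cmp 11,11)
bne L1: not taken
after sub $t2, $t7, 13: $t2=12-13=-1
halt.
Total executed instructions: 40.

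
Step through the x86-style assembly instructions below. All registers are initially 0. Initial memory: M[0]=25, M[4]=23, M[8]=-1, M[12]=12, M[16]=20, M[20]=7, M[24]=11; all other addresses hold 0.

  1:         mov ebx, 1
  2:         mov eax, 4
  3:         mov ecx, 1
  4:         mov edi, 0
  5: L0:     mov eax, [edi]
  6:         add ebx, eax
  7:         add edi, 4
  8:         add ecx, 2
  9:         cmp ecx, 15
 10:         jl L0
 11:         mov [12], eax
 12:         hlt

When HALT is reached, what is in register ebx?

98

mov ebx, 1 → ebx=1
mov eax, 4 → eax=4
mov ecx, 1 → ecx=1
mov edi, 0 → edi=0
mov eax, [edi] → eax=M[0]=25
add ebx, eax → ebx=1+25=26
add edi, 4 → edi=0+4=4
add ecx, 2 → ecx=1+2=3
cmp ecx, 15  (cmp 3,15)
jl L0: taken
mov eax, [edi] → eax=M[4]=23
add ebx, eax → ebx=26+23=49
add edi, 4 → edi=4+4=8
add ecx, 2 → ecx=3+2=5
cmp ecx, 15  (cmp 5,15)
jl L0: taken
mov eax, [edi] → eax=M[8]=-1
add ebx, eax → ebx=49+(-1)=48
add edi, 4 → edi=8+4=12
add ecx, 2 → ecx=5+2=7
cmp ecx, 15  (cmp 7,15)
jl L0: taken
mov eax, [edi] → eax=M[12]=12
add ebx, eax → ebx=48+12=60
add edi, 4 → edi=12+4=16
add ecx, 2 → ecx=7+2=9
cmp ecx, 15  (cmp 9,15)
jl L0: taken
mov eax, [edi] → eax=M[16]=20
add ebx, eax → ebx=60+20=80
add edi, 4 → edi=16+4=20
add ecx, 2 → ecx=9+2=11
cmp ecx, 15  (cmp 11,15)
jl L0: taken
mov eax, [edi] → eax=M[20]=7
add ebx, eax → ebx=80+7=87
add edi, 4 → edi=20+4=24
add ecx, 2 → ecx=11+2=13
cmp ecx, 15  (cmp 13,15)
jl L0: taken
mov eax, [edi] → eax=M[24]=11
add ebx, eax → ebx=87+11=98
add edi, 4 → edi=24+4=28
add ecx, 2 → ecx=13+2=15
cmp ecx, 15  (cmp 15,15)
jl L0: not taken
mov [12], eax → M[12]=11
halt.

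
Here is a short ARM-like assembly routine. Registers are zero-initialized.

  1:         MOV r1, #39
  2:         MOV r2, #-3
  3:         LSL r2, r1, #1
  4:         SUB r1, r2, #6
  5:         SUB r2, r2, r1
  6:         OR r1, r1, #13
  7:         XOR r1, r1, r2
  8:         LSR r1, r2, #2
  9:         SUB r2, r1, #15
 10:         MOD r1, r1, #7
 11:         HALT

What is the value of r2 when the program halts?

MOV r1, #39 → r1=39
MOV r2, #-3 → r2=-3
LSL r2, r1, #1 → r2=39<<1=78
SUB r1, r2, #6 → r1=78-6=72
SUB r2, r2, r1 → r2=78-72=6
OR r1, r1, #13 → r1=72|13=77
XOR r1, r1, r2 → r1=77^6=75
LSR r1, r2, #2 → r1=6>>2=1
SUB r2, r1, #15 → r2=1-15=-14
MOD r1, r1, #7 → r1=1%7=1
halt.

-14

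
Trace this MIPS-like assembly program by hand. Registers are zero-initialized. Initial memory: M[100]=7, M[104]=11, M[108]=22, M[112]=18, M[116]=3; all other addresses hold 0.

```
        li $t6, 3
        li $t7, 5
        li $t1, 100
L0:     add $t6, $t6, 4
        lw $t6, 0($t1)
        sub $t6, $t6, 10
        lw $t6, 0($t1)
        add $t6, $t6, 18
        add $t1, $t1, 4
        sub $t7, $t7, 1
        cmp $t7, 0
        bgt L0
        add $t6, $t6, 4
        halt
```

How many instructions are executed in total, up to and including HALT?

after li $t6, 3: $t6=3
after li $t7, 5: $t7=5
after li $t1, 100: $t1=100
after add $t6, $t6, 4: $t6=3+4=7
after lw $t6, 0($t1): $t6=M[100]=7
after sub $t6, $t6, 10: $t6=7-10=-3
after lw $t6, 0($t1): $t6=M[100]=7
after add $t6, $t6, 18: $t6=7+18=25
after add $t1, $t1, 4: $t1=100+4=104
after sub $t7, $t7, 1: $t7=5-1=4
cmp $t7, 0  (cmp 4,0)
bgt L0: taken
after add $t6, $t6, 4: $t6=25+4=29
after lw $t6, 0($t1): $t6=M[104]=11
after sub $t6, $t6, 10: $t6=11-10=1
after lw $t6, 0($t1): $t6=M[104]=11
after add $t6, $t6, 18: $t6=11+18=29
after add $t1, $t1, 4: $t1=104+4=108
after sub $t7, $t7, 1: $t7=4-1=3
cmp $t7, 0  (cmp 3,0)
bgt L0: taken
after add $t6, $t6, 4: $t6=29+4=33
after lw $t6, 0($t1): $t6=M[108]=22
after sub $t6, $t6, 10: $t6=22-10=12
after lw $t6, 0($t1): $t6=M[108]=22
after add $t6, $t6, 18: $t6=22+18=40
after add $t1, $t1, 4: $t1=108+4=112
after sub $t7, $t7, 1: $t7=3-1=2
cmp $t7, 0  (cmp 2,0)
bgt L0: taken
after add $t6, $t6, 4: $t6=40+4=44
after lw $t6, 0($t1): $t6=M[112]=18
after sub $t6, $t6, 10: $t6=18-10=8
after lw $t6, 0($t1): $t6=M[112]=18
after add $t6, $t6, 18: $t6=18+18=36
after add $t1, $t1, 4: $t1=112+4=116
after sub $t7, $t7, 1: $t7=2-1=1
cmp $t7, 0  (cmp 1,0)
bgt L0: taken
after add $t6, $t6, 4: $t6=36+4=40
after lw $t6, 0($t1): $t6=M[116]=3
after sub $t6, $t6, 10: $t6=3-10=-7
after lw $t6, 0($t1): $t6=M[116]=3
after add $t6, $t6, 18: $t6=3+18=21
after add $t1, $t1, 4: $t1=116+4=120
after sub $t7, $t7, 1: $t7=1-1=0
cmp $t7, 0  (cmp 0,0)
bgt L0: not taken
after add $t6, $t6, 4: $t6=21+4=25
halt.
Total executed instructions: 50.

50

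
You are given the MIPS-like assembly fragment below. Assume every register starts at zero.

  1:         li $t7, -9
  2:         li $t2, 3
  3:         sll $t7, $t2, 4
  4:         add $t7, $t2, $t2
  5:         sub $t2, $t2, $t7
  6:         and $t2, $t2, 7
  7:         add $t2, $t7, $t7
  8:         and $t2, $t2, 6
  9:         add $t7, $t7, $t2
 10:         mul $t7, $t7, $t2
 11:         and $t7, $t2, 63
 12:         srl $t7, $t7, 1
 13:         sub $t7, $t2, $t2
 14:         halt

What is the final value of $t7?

li $t7, -9 → $t7=-9
li $t2, 3 → $t2=3
sll $t7, $t2, 4 → $t7=3<<4=48
add $t7, $t2, $t2 → $t7=3+3=6
sub $t2, $t2, $t7 → $t2=3-6=-3
and $t2, $t2, 7 → $t2=(-3)&7=5
add $t2, $t7, $t7 → $t2=6+6=12
and $t2, $t2, 6 → $t2=12&6=4
add $t7, $t7, $t2 → $t7=6+4=10
mul $t7, $t7, $t2 → $t7=10*4=40
and $t7, $t2, 63 → $t7=4&63=4
srl $t7, $t7, 1 → $t7=4>>1=2
sub $t7, $t2, $t2 → $t7=4-4=0
halt.

0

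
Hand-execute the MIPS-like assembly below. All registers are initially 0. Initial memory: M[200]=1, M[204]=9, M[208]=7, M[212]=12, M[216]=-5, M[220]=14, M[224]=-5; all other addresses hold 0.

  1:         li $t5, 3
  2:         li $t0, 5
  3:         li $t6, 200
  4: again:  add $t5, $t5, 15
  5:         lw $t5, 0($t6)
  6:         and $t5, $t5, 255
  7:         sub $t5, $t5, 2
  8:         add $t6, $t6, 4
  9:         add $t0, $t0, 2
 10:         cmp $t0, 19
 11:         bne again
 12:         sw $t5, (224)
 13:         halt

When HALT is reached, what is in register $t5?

after li $t5, 3: $t5=3
after li $t0, 5: $t0=5
after li $t6, 200: $t6=200
after add $t5, $t5, 15: $t5=3+15=18
after lw $t5, 0($t6): $t5=M[200]=1
after and $t5, $t5, 255: $t5=1&255=1
after sub $t5, $t5, 2: $t5=1-2=-1
after add $t6, $t6, 4: $t6=200+4=204
after add $t0, $t0, 2: $t0=5+2=7
cmp $t0, 19  (cmp 7,19)
bne again: taken
after add $t5, $t5, 15: $t5=(-1)+15=14
after lw $t5, 0($t6): $t5=M[204]=9
after and $t5, $t5, 255: $t5=9&255=9
after sub $t5, $t5, 2: $t5=9-2=7
after add $t6, $t6, 4: $t6=204+4=208
after add $t0, $t0, 2: $t0=7+2=9
cmp $t0, 19  (cmp 9,19)
bne again: taken
after add $t5, $t5, 15: $t5=7+15=22
after lw $t5, 0($t6): $t5=M[208]=7
after and $t5, $t5, 255: $t5=7&255=7
after sub $t5, $t5, 2: $t5=7-2=5
after add $t6, $t6, 4: $t6=208+4=212
after add $t0, $t0, 2: $t0=9+2=11
cmp $t0, 19  (cmp 11,19)
bne again: taken
after add $t5, $t5, 15: $t5=5+15=20
after lw $t5, 0($t6): $t5=M[212]=12
after and $t5, $t5, 255: $t5=12&255=12
after sub $t5, $t5, 2: $t5=12-2=10
after add $t6, $t6, 4: $t6=212+4=216
after add $t0, $t0, 2: $t0=11+2=13
cmp $t0, 19  (cmp 13,19)
bne again: taken
after add $t5, $t5, 15: $t5=10+15=25
after lw $t5, 0($t6): $t5=M[216]=-5
after and $t5, $t5, 255: $t5=(-5)&255=251
after sub $t5, $t5, 2: $t5=251-2=249
after add $t6, $t6, 4: $t6=216+4=220
after add $t0, $t0, 2: $t0=13+2=15
cmp $t0, 19  (cmp 15,19)
bne again: taken
after add $t5, $t5, 15: $t5=249+15=264
after lw $t5, 0($t6): $t5=M[220]=14
after and $t5, $t5, 255: $t5=14&255=14
after sub $t5, $t5, 2: $t5=14-2=12
after add $t6, $t6, 4: $t6=220+4=224
after add $t0, $t0, 2: $t0=15+2=17
cmp $t0, 19  (cmp 17,19)
bne again: taken
after add $t5, $t5, 15: $t5=12+15=27
after lw $t5, 0($t6): $t5=M[224]=-5
after and $t5, $t5, 255: $t5=(-5)&255=251
after sub $t5, $t5, 2: $t5=251-2=249
after add $t6, $t6, 4: $t6=224+4=228
after add $t0, $t0, 2: $t0=17+2=19
cmp $t0, 19  (cmp 19,19)
bne again: not taken
sw $t5, (224) → M[224]=249
halt.

249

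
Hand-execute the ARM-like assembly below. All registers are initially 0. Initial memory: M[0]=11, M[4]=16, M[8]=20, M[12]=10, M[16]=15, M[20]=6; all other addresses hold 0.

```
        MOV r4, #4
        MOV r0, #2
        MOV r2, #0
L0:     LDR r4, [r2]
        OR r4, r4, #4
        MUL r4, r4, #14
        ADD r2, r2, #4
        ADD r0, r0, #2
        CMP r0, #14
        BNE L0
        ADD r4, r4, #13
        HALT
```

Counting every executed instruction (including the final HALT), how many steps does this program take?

47

MOV r4, #4 → r4=4
MOV r0, #2 → r0=2
MOV r2, #0 → r2=0
LDR r4, [r2] → r4=M[0]=11
OR r4, r4, #4 → r4=11|4=15
MUL r4, r4, #14 → r4=15*14=210
ADD r2, r2, #4 → r2=0+4=4
ADD r0, r0, #2 → r0=2+2=4
CMP r0, #14  (cmp 4,14)
BNE L0: taken
LDR r4, [r2] → r4=M[4]=16
OR r4, r4, #4 → r4=16|4=20
MUL r4, r4, #14 → r4=20*14=280
ADD r2, r2, #4 → r2=4+4=8
ADD r0, r0, #2 → r0=4+2=6
CMP r0, #14  (cmp 6,14)
BNE L0: taken
LDR r4, [r2] → r4=M[8]=20
OR r4, r4, #4 → r4=20|4=20
MUL r4, r4, #14 → r4=20*14=280
ADD r2, r2, #4 → r2=8+4=12
ADD r0, r0, #2 → r0=6+2=8
CMP r0, #14  (cmp 8,14)
BNE L0: taken
LDR r4, [r2] → r4=M[12]=10
OR r4, r4, #4 → r4=10|4=14
MUL r4, r4, #14 → r4=14*14=196
ADD r2, r2, #4 → r2=12+4=16
ADD r0, r0, #2 → r0=8+2=10
CMP r0, #14  (cmp 10,14)
BNE L0: taken
LDR r4, [r2] → r4=M[16]=15
OR r4, r4, #4 → r4=15|4=15
MUL r4, r4, #14 → r4=15*14=210
ADD r2, r2, #4 → r2=16+4=20
ADD r0, r0, #2 → r0=10+2=12
CMP r0, #14  (cmp 12,14)
BNE L0: taken
LDR r4, [r2] → r4=M[20]=6
OR r4, r4, #4 → r4=6|4=6
MUL r4, r4, #14 → r4=6*14=84
ADD r2, r2, #4 → r2=20+4=24
ADD r0, r0, #2 → r0=12+2=14
CMP r0, #14  (cmp 14,14)
BNE L0: not taken
ADD r4, r4, #13 → r4=84+13=97
halt.
Total executed instructions: 47.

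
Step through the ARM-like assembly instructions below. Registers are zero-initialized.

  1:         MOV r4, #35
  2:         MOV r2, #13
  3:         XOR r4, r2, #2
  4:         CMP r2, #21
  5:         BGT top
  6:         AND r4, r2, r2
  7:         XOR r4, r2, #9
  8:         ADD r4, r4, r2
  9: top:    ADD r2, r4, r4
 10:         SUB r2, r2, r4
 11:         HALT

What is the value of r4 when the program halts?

17

r4=35
r2=13
r4=13^2=15
CMP r2, #21  (cmp 13,21)
BGT top: not taken
r4=13&13=13
r4=13^9=4
r4=4+13=17
r2=17+17=34
r2=34-17=17
halt.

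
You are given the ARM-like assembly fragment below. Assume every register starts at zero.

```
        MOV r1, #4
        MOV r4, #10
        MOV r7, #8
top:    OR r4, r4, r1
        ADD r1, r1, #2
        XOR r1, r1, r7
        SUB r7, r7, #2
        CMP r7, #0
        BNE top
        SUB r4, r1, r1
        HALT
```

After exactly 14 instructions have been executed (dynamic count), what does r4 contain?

MOV r1, #4 → r1=4
MOV r4, #10 → r4=10
MOV r7, #8 → r7=8
OR r4, r4, r1 → r4=10|4=14
ADD r1, r1, #2 → r1=4+2=6
XOR r1, r1, r7 → r1=6^8=14
SUB r7, r7, #2 → r7=8-2=6
CMP r7, #0  (cmp 6,0)
BNE top: taken
OR r4, r4, r1 → r4=14|14=14
ADD r1, r1, #2 → r1=14+2=16
XOR r1, r1, r7 → r1=16^6=22
SUB r7, r7, #2 → r7=6-2=4
CMP r7, #0  (cmp 4,0)
After step 14: r4 = 14.

14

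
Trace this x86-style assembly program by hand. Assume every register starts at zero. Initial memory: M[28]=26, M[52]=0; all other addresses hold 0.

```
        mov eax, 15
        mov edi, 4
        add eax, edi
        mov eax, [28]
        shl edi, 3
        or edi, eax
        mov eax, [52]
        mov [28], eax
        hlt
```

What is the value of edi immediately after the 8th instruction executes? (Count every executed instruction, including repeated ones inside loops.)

mov eax, 15 → eax=15
mov edi, 4 → edi=4
add eax, edi → eax=15+4=19
mov eax, [28] → eax=M[28]=26
shl edi, 3 → edi=4<<3=32
or edi, eax → edi=32|26=58
mov eax, [52] → eax=M[52]=0
mov [28], eax → M[28]=0
After step 8: edi = 58.

58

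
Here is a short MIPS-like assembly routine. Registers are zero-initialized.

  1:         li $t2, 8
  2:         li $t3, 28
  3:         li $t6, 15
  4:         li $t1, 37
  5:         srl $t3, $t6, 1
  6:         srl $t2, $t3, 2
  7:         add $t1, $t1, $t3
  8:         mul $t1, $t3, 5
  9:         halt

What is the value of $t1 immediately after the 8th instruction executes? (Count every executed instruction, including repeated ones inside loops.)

after li $t2, 8: $t2=8
after li $t3, 28: $t3=28
after li $t6, 15: $t6=15
after li $t1, 37: $t1=37
after srl $t3, $t6, 1: $t3=15>>1=7
after srl $t2, $t3, 2: $t2=7>>2=1
after add $t1, $t1, $t3: $t1=37+7=44
after mul $t1, $t3, 5: $t1=7*5=35
After step 8: $t1 = 35.

35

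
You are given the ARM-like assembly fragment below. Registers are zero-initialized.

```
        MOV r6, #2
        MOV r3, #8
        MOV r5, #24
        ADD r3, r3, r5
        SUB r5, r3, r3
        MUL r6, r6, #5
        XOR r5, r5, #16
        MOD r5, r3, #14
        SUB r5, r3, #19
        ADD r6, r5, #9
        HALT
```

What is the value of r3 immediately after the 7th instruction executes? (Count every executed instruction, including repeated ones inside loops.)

after MOV r6, #2: r6=2
after MOV r3, #8: r3=8
after MOV r5, #24: r5=24
after ADD r3, r3, r5: r3=8+24=32
after SUB r5, r3, r3: r5=32-32=0
after MUL r6, r6, #5: r6=2*5=10
after XOR r5, r5, #16: r5=0^16=16
After step 7: r3 = 32.

32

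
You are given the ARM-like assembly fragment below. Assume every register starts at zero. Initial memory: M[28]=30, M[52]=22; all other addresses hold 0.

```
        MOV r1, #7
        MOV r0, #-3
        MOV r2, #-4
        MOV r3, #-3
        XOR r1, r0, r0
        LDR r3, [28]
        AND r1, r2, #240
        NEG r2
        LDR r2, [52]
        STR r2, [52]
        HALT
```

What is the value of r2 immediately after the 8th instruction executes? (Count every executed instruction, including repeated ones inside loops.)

after MOV r1, #7: r1=7
after MOV r0, #-3: r0=-3
after MOV r2, #-4: r2=-4
after MOV r3, #-3: r3=-3
after XOR r1, r0, r0: r1=(-3)^(-3)=0
after LDR r3, [28]: r3=M[28]=30
after AND r1, r2, #240: r1=(-4)&240=240
after NEG r2: r2=-(-4)=4
After step 8: r2 = 4.

4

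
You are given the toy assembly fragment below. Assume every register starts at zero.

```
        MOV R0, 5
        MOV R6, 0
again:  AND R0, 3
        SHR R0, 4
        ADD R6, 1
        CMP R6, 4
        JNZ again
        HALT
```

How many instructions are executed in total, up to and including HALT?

R0=5
R6=0
R0=5&3=1
R0=1>>4=0
R6=0+1=1
CMP R6, 4  (cmp 1,4)
JNZ again: taken
R0=0&3=0
R0=0>>4=0
R6=1+1=2
CMP R6, 4  (cmp 2,4)
JNZ again: taken
R0=0&3=0
R0=0>>4=0
R6=2+1=3
CMP R6, 4  (cmp 3,4)
JNZ again: taken
R0=0&3=0
R0=0>>4=0
R6=3+1=4
CMP R6, 4  (cmp 4,4)
JNZ again: not taken
halt.
Total executed instructions: 23.

23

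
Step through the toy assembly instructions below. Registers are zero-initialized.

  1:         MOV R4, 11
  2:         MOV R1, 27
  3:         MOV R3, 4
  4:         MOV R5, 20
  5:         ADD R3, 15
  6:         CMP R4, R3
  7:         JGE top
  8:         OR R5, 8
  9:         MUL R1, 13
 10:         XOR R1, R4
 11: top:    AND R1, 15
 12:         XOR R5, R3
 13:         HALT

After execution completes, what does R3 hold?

19

after MOV R4, 11: R4=11
after MOV R1, 27: R1=27
after MOV R3, 4: R3=4
after MOV R5, 20: R5=20
after ADD R3, 15: R3=4+15=19
CMP R4, R3  (cmp 11,19)
JGE top: not taken
after OR R5, 8: R5=20|8=28
after MUL R1, 13: R1=27*13=351
after XOR R1, R4: R1=351^11=340
after AND R1, 15: R1=340&15=4
after XOR R5, R3: R5=28^19=15
halt.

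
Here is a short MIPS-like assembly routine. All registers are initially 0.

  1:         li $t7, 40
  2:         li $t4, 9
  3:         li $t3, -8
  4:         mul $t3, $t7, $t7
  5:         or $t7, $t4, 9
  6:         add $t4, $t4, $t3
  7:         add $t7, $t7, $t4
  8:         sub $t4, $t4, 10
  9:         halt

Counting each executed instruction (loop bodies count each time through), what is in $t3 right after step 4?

1600

after li $t7, 40: $t7=40
after li $t4, 9: $t4=9
after li $t3, -8: $t3=-8
after mul $t3, $t7, $t7: $t3=40*40=1600
After step 4: $t3 = 1600.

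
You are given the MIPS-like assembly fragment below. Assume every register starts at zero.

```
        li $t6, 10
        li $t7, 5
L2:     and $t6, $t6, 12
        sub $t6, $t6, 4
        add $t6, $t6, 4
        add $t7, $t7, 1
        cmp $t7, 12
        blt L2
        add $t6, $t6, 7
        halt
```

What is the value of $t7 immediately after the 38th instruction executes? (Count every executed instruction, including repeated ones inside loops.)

li $t6, 10 → $t6=10
li $t7, 5 → $t7=5
and $t6, $t6, 12 → $t6=10&12=8
sub $t6, $t6, 4 → $t6=8-4=4
add $t6, $t6, 4 → $t6=4+4=8
add $t7, $t7, 1 → $t7=5+1=6
cmp $t7, 12  (cmp 6,12)
blt L2: taken
and $t6, $t6, 12 → $t6=8&12=8
sub $t6, $t6, 4 → $t6=8-4=4
add $t6, $t6, 4 → $t6=4+4=8
add $t7, $t7, 1 → $t7=6+1=7
cmp $t7, 12  (cmp 7,12)
blt L2: taken
and $t6, $t6, 12 → $t6=8&12=8
sub $t6, $t6, 4 → $t6=8-4=4
add $t6, $t6, 4 → $t6=4+4=8
add $t7, $t7, 1 → $t7=7+1=8
cmp $t7, 12  (cmp 8,12)
blt L2: taken
and $t6, $t6, 12 → $t6=8&12=8
sub $t6, $t6, 4 → $t6=8-4=4
add $t6, $t6, 4 → $t6=4+4=8
add $t7, $t7, 1 → $t7=8+1=9
cmp $t7, 12  (cmp 9,12)
blt L2: taken
and $t6, $t6, 12 → $t6=8&12=8
sub $t6, $t6, 4 → $t6=8-4=4
add $t6, $t6, 4 → $t6=4+4=8
add $t7, $t7, 1 → $t7=9+1=10
cmp $t7, 12  (cmp 10,12)
blt L2: taken
and $t6, $t6, 12 → $t6=8&12=8
sub $t6, $t6, 4 → $t6=8-4=4
add $t6, $t6, 4 → $t6=4+4=8
add $t7, $t7, 1 → $t7=10+1=11
cmp $t7, 12  (cmp 11,12)
blt L2: taken
After step 38: $t7 = 11.

11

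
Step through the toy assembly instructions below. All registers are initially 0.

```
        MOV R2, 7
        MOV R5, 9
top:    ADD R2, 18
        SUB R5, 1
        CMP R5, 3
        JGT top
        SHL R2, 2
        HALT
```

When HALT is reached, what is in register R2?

460

MOV R2, 7 → R2=7
MOV R5, 9 → R5=9
ADD R2, 18 → R2=7+18=25
SUB R5, 1 → R5=9-1=8
CMP R5, 3  (cmp 8,3)
JGT top: taken
ADD R2, 18 → R2=25+18=43
SUB R5, 1 → R5=8-1=7
CMP R5, 3  (cmp 7,3)
JGT top: taken
ADD R2, 18 → R2=43+18=61
SUB R5, 1 → R5=7-1=6
CMP R5, 3  (cmp 6,3)
JGT top: taken
ADD R2, 18 → R2=61+18=79
SUB R5, 1 → R5=6-1=5
CMP R5, 3  (cmp 5,3)
JGT top: taken
ADD R2, 18 → R2=79+18=97
SUB R5, 1 → R5=5-1=4
CMP R5, 3  (cmp 4,3)
JGT top: taken
ADD R2, 18 → R2=97+18=115
SUB R5, 1 → R5=4-1=3
CMP R5, 3  (cmp 3,3)
JGT top: not taken
SHL R2, 2 → R2=115<<2=460
halt.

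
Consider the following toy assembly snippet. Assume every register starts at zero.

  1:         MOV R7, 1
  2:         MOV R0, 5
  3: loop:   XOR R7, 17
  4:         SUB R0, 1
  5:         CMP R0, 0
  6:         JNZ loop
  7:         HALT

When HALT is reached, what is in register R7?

after MOV R7, 1: R7=1
after MOV R0, 5: R0=5
after XOR R7, 17: R7=1^17=16
after SUB R0, 1: R0=5-1=4
CMP R0, 0  (cmp 4,0)
JNZ loop: taken
after XOR R7, 17: R7=16^17=1
after SUB R0, 1: R0=4-1=3
CMP R0, 0  (cmp 3,0)
JNZ loop: taken
after XOR R7, 17: R7=1^17=16
after SUB R0, 1: R0=3-1=2
CMP R0, 0  (cmp 2,0)
JNZ loop: taken
after XOR R7, 17: R7=16^17=1
after SUB R0, 1: R0=2-1=1
CMP R0, 0  (cmp 1,0)
JNZ loop: taken
after XOR R7, 17: R7=1^17=16
after SUB R0, 1: R0=1-1=0
CMP R0, 0  (cmp 0,0)
JNZ loop: not taken
halt.

16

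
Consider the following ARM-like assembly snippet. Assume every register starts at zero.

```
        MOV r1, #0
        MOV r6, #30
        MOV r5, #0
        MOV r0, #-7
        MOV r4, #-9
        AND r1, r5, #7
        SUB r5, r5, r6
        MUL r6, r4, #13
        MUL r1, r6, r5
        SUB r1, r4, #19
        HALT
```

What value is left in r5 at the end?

-30

MOV r1, #0 → r1=0
MOV r6, #30 → r6=30
MOV r5, #0 → r5=0
MOV r0, #-7 → r0=-7
MOV r4, #-9 → r4=-9
AND r1, r5, #7 → r1=0&7=0
SUB r5, r5, r6 → r5=0-30=-30
MUL r6, r4, #13 → r6=(-9)*13=-117
MUL r1, r6, r5 → r1=(-117)*(-30)=3510
SUB r1, r4, #19 → r1=(-9)-19=-28
halt.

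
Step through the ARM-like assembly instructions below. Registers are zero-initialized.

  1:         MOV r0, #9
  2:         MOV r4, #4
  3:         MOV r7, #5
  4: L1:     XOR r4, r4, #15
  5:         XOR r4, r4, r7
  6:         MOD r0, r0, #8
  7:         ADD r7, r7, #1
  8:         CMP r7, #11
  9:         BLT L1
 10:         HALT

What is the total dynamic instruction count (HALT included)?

after MOV r0, #9: r0=9
after MOV r4, #4: r4=4
after MOV r7, #5: r7=5
after XOR r4, r4, #15: r4=4^15=11
after XOR r4, r4, r7: r4=11^5=14
after MOD r0, r0, #8: r0=9%8=1
after ADD r7, r7, #1: r7=5+1=6
CMP r7, #11  (cmp 6,11)
BLT L1: taken
after XOR r4, r4, #15: r4=14^15=1
after XOR r4, r4, r7: r4=1^6=7
after MOD r0, r0, #8: r0=1%8=1
after ADD r7, r7, #1: r7=6+1=7
CMP r7, #11  (cmp 7,11)
BLT L1: taken
after XOR r4, r4, #15: r4=7^15=8
after XOR r4, r4, r7: r4=8^7=15
after MOD r0, r0, #8: r0=1%8=1
after ADD r7, r7, #1: r7=7+1=8
CMP r7, #11  (cmp 8,11)
BLT L1: taken
after XOR r4, r4, #15: r4=15^15=0
after XOR r4, r4, r7: r4=0^8=8
after MOD r0, r0, #8: r0=1%8=1
after ADD r7, r7, #1: r7=8+1=9
CMP r7, #11  (cmp 9,11)
BLT L1: taken
after XOR r4, r4, #15: r4=8^15=7
after XOR r4, r4, r7: r4=7^9=14
after MOD r0, r0, #8: r0=1%8=1
after ADD r7, r7, #1: r7=9+1=10
CMP r7, #11  (cmp 10,11)
BLT L1: taken
after XOR r4, r4, #15: r4=14^15=1
after XOR r4, r4, r7: r4=1^10=11
after MOD r0, r0, #8: r0=1%8=1
after ADD r7, r7, #1: r7=10+1=11
CMP r7, #11  (cmp 11,11)
BLT L1: not taken
halt.
Total executed instructions: 40.

40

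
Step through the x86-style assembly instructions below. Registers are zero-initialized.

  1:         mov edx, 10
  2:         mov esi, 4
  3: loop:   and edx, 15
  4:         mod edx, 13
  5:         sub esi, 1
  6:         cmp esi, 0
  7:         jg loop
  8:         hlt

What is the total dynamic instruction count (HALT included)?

edx=10
esi=4
edx=10&15=10
edx=10%13=10
esi=4-1=3
cmp esi, 0  (cmp 3,0)
jg loop: taken
edx=10&15=10
edx=10%13=10
esi=3-1=2
cmp esi, 0  (cmp 2,0)
jg loop: taken
edx=10&15=10
edx=10%13=10
esi=2-1=1
cmp esi, 0  (cmp 1,0)
jg loop: taken
edx=10&15=10
edx=10%13=10
esi=1-1=0
cmp esi, 0  (cmp 0,0)
jg loop: not taken
halt.
Total executed instructions: 23.

23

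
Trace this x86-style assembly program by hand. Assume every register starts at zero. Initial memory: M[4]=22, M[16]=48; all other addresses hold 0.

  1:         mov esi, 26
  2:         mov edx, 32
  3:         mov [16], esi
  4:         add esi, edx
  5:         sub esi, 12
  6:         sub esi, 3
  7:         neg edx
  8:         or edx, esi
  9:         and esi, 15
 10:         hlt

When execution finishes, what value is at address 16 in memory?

after mov esi, 26: esi=26
after mov edx, 32: edx=32
mov [16], esi → M[16]=26
after add esi, edx: esi=26+32=58
after sub esi, 12: esi=58-12=46
after sub esi, 3: esi=46-3=43
after neg edx: edx=-(32)=-32
after or edx, esi: edx=(-32)|43=-21
after and esi, 15: esi=43&15=11
halt.

26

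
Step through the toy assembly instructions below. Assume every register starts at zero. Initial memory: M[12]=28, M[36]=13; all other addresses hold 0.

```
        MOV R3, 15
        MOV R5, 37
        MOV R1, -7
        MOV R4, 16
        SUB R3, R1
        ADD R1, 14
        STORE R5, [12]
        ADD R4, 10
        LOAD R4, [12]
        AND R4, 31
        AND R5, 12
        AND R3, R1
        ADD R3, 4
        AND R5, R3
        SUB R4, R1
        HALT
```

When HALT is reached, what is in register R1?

after MOV R3, 15: R3=15
after MOV R5, 37: R5=37
after MOV R1, -7: R1=-7
after MOV R4, 16: R4=16
after SUB R3, R1: R3=15-(-7)=22
after ADD R1, 14: R1=(-7)+14=7
STORE R5, [12] → M[12]=37
after ADD R4, 10: R4=16+10=26
after LOAD R4, [12]: R4=M[12]=37
after AND R4, 31: R4=37&31=5
after AND R5, 12: R5=37&12=4
after AND R3, R1: R3=22&7=6
after ADD R3, 4: R3=6+4=10
after AND R5, R3: R5=4&10=0
after SUB R4, R1: R4=5-7=-2
halt.

7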